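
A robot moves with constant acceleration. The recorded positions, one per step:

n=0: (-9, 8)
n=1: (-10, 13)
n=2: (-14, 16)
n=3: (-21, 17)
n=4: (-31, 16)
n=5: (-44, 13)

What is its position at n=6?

(-60, 8)

Taking differences between consecutive positions: (-1, +5), (-4, +3), (-7, +1), (-10, -1), (-13, -3). These grow by (-3, -2) each step.
step 6: (-44, 13) + (-16, -5) → (-60, 8)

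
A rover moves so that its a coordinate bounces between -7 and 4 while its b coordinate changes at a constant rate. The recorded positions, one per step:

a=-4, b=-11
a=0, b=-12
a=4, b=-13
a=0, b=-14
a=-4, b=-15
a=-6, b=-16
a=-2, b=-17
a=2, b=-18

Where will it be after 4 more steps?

a=-4, b=-22

The a coordinate travels 4 per step and bounces off the walls at -7 and 4.
  step 8: 2 → 2
  step 9: 2 → -2
  step 10: -2 → -6
  step 11: -6 → -4
The b coordinate changes by -1 each step: at step 11 it is -22.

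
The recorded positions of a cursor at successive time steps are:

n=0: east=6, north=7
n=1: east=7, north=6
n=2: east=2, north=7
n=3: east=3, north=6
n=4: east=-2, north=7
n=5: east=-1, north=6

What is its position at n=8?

Differencing gives (+1,-1), (-5,+1), (+1,-1), (-5,+1), (+1,-1). This is the pattern (+1,-1), (-5,+1) repeated.
step 6: apply (-5,+1) → east=-6, north=7
step 7: apply (+1,-1) → east=-5, north=6
step 8: apply (-5,+1) → east=-10, north=7

east=-10, north=7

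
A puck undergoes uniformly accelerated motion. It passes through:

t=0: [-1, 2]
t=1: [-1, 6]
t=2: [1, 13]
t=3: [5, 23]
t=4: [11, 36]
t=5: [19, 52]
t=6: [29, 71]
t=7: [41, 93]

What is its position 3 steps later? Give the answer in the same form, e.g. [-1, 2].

Successive displacements: [+0, +4], [+2, +7], [+4, +10], [+6, +13], [+8, +16], [+10, +19], [+12, +22] — each changes by [+2, +3].
step 8: [41, 93] + [+14, +25] → [55, 118]
step 9: [55, 118] + [+16, +28] → [71, 146]
step 10: [71, 146] + [+18, +31] → [89, 177]

[89, 177]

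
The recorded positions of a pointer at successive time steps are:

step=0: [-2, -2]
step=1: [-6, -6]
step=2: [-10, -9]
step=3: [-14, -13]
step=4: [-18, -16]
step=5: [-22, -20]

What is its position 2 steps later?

Differencing gives [-4, -4], [-4, -3], [-4, -4], [-4, -3], [-4, -4]. This is the pattern [-4, -4], [-4, -3] repeated.
step 6: apply [-4, -3] → [-26, -23]
step 7: apply [-4, -4] → [-30, -27]

[-30, -27]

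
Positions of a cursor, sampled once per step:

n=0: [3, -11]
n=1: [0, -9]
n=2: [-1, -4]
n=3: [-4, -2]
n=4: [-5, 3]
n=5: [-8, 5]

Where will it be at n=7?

[-12, 12]

Step-to-step displacements: [-3, +2], [-1, +5], [-3, +2], [-1, +5], [-3, +2] — a repeating cycle of length 2.
step 6: apply [-1, +5] → [-9, 10]
step 7: apply [-3, +2] → [-12, 12]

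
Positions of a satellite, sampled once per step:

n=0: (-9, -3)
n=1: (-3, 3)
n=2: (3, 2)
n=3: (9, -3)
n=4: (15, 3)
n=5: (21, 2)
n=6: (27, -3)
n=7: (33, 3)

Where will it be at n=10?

First: linear, +6 per step → 51 at step 10.
Second: cycles through -3, 3, 2 every 3 steps. Step 10 lands at position 1 of the cycle → 3.

(51, 3)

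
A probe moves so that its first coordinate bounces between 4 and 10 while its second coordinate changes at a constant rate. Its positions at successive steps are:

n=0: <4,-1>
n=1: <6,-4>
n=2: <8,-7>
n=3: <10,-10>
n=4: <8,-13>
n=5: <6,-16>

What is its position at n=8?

The first coordinate reflects between 4 and 10, moving 2 per step.
  step 6: 6 → 4
  step 7: 4 → 6
  step 8: 6 → 8
The second coordinate changes by -3 each step: at step 8 it is -25.

<8,-25>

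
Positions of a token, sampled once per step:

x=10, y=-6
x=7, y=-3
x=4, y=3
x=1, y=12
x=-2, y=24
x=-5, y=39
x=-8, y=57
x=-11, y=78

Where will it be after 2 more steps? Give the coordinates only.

x=-17, y=129

Taking differences between consecutive positions: (-3,+3), (-3,+6), (-3,+9), (-3,+12), (-3,+15), (-3,+18), (-3,+21). These grow by (+0,+3) each step.
step 8: x=-11, y=78 + (-3,+24) → x=-14, y=102
step 9: x=-14, y=102 + (-3,+27) → x=-17, y=129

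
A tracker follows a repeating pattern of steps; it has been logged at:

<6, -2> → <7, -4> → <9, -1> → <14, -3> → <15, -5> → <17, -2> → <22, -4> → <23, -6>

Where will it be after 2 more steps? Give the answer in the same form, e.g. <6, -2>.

Differencing gives <+1, -2>, <+2, +3>, <+5, -2>, <+1, -2>, <+2, +3>, <+5, -2>, <+1, -2>. This is the pattern <+1, -2>, <+2, +3>, <+5, -2> repeated.
step 8: apply <+2, +3> → <25, -3>
step 9: apply <+5, -2> → <30, -5>

<30, -5>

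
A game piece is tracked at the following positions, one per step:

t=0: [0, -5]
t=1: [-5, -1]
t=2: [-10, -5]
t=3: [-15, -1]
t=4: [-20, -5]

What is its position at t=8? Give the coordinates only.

The first coordinate changes by -5 each step, so at step 8 it is 0 + 8·(-5) = -40.
The second coordinate repeats the cycle [-5, -1] with period 2; step 8 mod 2 = 0, giving -5.

[-40, -5]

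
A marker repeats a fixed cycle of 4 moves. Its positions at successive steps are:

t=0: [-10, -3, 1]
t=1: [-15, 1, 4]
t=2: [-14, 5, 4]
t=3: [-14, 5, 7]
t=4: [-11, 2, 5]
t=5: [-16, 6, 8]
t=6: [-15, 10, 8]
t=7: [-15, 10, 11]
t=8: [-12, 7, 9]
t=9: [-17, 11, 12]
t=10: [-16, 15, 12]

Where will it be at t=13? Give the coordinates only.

Step-to-step displacements: [-5, +4, +3], [+1, +4, +0], [+0, +0, +3], [+3, -3, -2], [-5, +4, +3], [+1, +4, +0], [+0, +0, +3], [+3, -3, -2], [-5, +4, +3], [+1, +4, +0] — a repeating cycle of length 4.
step 11: apply [+0, +0, +3] → [-16, 15, 15]
step 12: apply [+3, -3, -2] → [-13, 12, 13]
step 13: apply [-5, +4, +3] → [-18, 16, 16]

[-18, 16, 16]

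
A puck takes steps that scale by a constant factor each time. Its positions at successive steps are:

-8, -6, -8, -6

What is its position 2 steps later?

-6

Consecutive displacements +2, -2, +2 scale by a factor of -1 each step.
step 4: -6 − 2 → -8
step 5: -8 + 2 → -6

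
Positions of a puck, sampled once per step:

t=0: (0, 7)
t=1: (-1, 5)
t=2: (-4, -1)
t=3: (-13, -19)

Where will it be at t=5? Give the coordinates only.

Step-to-step displacements: (-1, -2), (-3, -6), (-9, -18); each is 3× the previous.
step 4: (-13, -19) + (-27, -54) → (-40, -73)
step 5: (-40, -73) + (-81, -162) → (-121, -235)

(-121, -235)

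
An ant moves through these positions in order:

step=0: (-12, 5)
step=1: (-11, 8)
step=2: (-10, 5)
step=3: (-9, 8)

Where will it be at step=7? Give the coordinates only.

The first coordinate changes by +1 each step, so at step 7 it is -12 + 7·(1) = -5.
The second coordinate repeats the cycle [5, 8] with period 2; step 7 mod 2 = 1, giving 8.

(-5, 8)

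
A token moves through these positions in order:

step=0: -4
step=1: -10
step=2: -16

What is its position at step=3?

-22

The position changes by -6 every step.
step 3: -16 − 6 → -22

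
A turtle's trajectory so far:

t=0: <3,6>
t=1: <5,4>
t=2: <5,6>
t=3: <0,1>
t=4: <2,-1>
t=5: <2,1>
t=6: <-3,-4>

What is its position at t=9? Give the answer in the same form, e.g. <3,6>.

Step-to-step displacements: <+2,-2>, <+0,+2>, <-5,-5>, <+2,-2>, <+0,+2>, <-5,-5> — a repeating cycle of length 3.
step 7: apply <+2,-2> → <-1,-6>
step 8: apply <+0,+2> → <-1,-4>
step 9: apply <-5,-5> → <-6,-9>

<-6,-9>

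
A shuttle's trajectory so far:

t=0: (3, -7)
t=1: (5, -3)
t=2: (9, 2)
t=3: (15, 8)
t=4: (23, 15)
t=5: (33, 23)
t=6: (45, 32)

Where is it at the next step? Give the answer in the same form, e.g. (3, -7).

First differences are (+2, +4), (+4, +5), (+6, +6), (+8, +7), (+10, +8), (+12, +9); their common second difference is (+2, +1) (constant acceleration).
step 7: (45, 32) + (+14, +10) → (59, 42)

(59, 42)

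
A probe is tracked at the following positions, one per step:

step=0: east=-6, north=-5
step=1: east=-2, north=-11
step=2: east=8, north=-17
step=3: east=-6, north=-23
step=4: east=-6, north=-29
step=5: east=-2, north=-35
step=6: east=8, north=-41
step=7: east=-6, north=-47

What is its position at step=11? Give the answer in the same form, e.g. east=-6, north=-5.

east=-6, north=-71

East: cycles through -6, -2, 8, -6 every 4 steps. Step 11 lands at position 3 of the cycle → -6.
North: linear, -6 per step → -71 at step 11.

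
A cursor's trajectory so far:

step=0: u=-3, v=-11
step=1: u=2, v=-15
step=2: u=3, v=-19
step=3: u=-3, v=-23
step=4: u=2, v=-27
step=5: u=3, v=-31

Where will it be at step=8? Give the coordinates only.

The u coordinate repeats the cycle [-3, 2, 3] with period 3; step 8 mod 3 = 2, giving 3.
The v coordinate changes by -4 each step, so at step 8 it is -11 + 8·(-4) = -43.

u=3, v=-43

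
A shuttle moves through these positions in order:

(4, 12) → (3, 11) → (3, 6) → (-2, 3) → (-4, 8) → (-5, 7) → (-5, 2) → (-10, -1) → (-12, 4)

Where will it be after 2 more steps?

(-13, -2)

Differencing gives (-1, -1), (+0, -5), (-5, -3), (-2, +5), (-1, -1), (+0, -5), (-5, -3), (-2, +5). This is the pattern (-1, -1), (+0, -5), (-5, -3), (-2, +5) repeated.
step 9: apply (-1, -1) → (-13, 3)
step 10: apply (+0, -5) → (-13, -2)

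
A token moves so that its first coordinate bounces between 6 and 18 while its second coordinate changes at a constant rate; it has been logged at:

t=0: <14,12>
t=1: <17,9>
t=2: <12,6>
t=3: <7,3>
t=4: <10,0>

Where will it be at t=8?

The first coordinate reflects between 6 and 18, moving 5 per step.
  step 5: 10 → 15
  step 6: 15 → 16
  step 7: 16 → 11
  step 8: 11 → 6
The second coordinate changes by -3 each step: at step 8 it is -12.

<6,-12>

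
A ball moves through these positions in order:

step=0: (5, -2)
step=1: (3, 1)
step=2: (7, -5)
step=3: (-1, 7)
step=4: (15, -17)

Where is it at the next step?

(-17, 31)

The jumps are (-2, +3), (+4, -6), (-8, +12), (+16, -24) — a geometric progression with ratio -2.
step 5: (15, -17) + (-32, +48) → (-17, 31)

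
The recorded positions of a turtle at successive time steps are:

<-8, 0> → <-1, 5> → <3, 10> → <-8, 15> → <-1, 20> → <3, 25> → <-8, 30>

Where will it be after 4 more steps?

<-1, 50>

The first coordinate repeats the cycle [-8, -1, 3] with period 3; step 10 mod 3 = 1, giving -1.
The second coordinate changes by +5 each step, so at step 10 it is 0 + 10·(5) = 50.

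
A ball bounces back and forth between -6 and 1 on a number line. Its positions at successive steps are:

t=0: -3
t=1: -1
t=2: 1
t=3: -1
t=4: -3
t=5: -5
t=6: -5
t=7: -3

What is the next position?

The value reflects between -6 and 1, moving 2 per step.
  step 8: -3 → -1

-1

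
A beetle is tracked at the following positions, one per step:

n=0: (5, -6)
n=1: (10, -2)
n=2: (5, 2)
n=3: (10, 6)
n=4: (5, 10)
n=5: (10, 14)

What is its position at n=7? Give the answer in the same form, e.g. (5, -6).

Differencing gives (+5, +4), (-5, +4), (+5, +4), (-5, +4), (+5, +4). This is the pattern (+5, +4), (-5, +4) repeated.
step 6: apply (-5, +4) → (5, 18)
step 7: apply (+5, +4) → (10, 22)

(10, 22)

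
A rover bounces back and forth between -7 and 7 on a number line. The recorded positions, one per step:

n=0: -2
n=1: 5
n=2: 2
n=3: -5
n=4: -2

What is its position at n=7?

-5

The value reflects between -7 and 7, moving 7 per step.
  step 5: -2 → 5
  step 6: 5 → 2
  step 7: 2 → -5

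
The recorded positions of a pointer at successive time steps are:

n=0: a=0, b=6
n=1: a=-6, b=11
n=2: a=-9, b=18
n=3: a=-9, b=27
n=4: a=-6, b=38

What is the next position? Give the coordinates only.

a=0, b=51

First differences are (-6,+5), (-3,+7), (+0,+9), (+3,+11); their common second difference is (+3,+2) (constant acceleration).
step 5: a=-6, b=38 + (+6,+13) → a=0, b=51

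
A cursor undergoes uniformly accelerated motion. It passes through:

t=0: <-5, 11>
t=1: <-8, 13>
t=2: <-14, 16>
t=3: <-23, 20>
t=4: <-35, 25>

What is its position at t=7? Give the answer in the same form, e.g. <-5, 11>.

Taking differences between consecutive positions: <-3, +2>, <-6, +3>, <-9, +4>, <-12, +5>. These grow by <-3, +1> each step.
step 5: <-35, 25> + <-15, +6> → <-50, 31>
step 6: <-50, 31> + <-18, +7> → <-68, 38>
step 7: <-68, 38> + <-21, +8> → <-89, 46>

<-89, 46>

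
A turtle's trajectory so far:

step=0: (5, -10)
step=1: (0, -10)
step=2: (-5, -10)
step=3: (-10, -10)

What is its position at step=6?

The position changes by (-5, +0) every step.
step 4: (-10, -10) + (-5, +0) → (-15, -10)
step 5: (-15, -10) + (-5, +0) → (-20, -10)
step 6: (-20, -10) + (-5, +0) → (-25, -10)

(-25, -10)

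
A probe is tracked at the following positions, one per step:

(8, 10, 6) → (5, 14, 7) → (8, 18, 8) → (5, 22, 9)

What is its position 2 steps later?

First: cycles through 8, 5 every 2 steps. Step 5 lands at position 1 of the cycle → 5.
Second: linear, +4 per step → 30 at step 5.
Third: linear, +1 per step → 11 at step 5.

(5, 30, 11)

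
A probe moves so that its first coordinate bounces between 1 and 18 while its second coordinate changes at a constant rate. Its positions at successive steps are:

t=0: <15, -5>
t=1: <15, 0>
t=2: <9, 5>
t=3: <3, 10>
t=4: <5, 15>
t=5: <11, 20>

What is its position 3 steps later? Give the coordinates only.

<7, 35>

The first coordinate reflects between 1 and 18, moving 6 per step.
  step 6: 11 → 17
  step 7: 17 → 13
  step 8: 13 → 7
The second coordinate changes by +5 each step: at step 8 it is 35.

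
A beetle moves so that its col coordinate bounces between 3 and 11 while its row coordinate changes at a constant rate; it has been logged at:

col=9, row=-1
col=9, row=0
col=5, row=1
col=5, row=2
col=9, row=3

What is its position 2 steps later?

col=5, row=5

The col coordinate travels 4 per step and bounces off the walls at 3 and 11.
  step 5: 9 → 9
  step 6: 9 → 5
The row coordinate changes by +1 each step: at step 6 it is 5.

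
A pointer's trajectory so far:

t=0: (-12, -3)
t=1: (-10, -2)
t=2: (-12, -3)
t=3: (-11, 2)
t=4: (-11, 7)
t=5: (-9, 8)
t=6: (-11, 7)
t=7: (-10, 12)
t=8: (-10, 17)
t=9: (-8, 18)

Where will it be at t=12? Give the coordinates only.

(-9, 27)

The moves between consecutive positions are (+2, +1), (-2, -1), (+1, +5), (+0, +5), (+2, +1), (-2, -1), (+1, +5), (+0, +5), (+2, +1); they repeat the 4-cycle [(+2, +1), (-2, -1), (+1, +5), (+0, +5)].
step 10: apply (-2, -1) → (-10, 17)
step 11: apply (+1, +5) → (-9, 22)
step 12: apply (+0, +5) → (-9, 27)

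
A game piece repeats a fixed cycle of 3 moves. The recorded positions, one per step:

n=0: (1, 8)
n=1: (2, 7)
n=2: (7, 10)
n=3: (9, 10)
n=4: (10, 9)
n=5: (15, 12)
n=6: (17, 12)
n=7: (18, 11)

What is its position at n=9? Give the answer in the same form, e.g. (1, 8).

(25, 14)

Step-to-step displacements: (+1, -1), (+5, +3), (+2, +0), (+1, -1), (+5, +3), (+2, +0), (+1, -1) — a repeating cycle of length 3.
step 8: apply (+5, +3) → (23, 14)
step 9: apply (+2, +0) → (25, 14)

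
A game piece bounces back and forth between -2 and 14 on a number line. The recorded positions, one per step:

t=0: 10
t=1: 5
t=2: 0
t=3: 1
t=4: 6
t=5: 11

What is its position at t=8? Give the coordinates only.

The value travels 5 per step and bounces off the walls at -2 and 14.
  step 6: 11 → 12
  step 7: 12 → 7
  step 8: 7 → 2

2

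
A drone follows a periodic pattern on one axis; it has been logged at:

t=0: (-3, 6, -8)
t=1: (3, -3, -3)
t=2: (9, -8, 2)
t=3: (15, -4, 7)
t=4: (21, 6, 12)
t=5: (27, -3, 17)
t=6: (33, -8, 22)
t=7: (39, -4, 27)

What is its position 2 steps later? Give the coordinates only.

The first coordinate changes by +6 each step, so at step 9 it is -3 + 9·(6) = 51.
The second coordinate repeats the cycle [6, -3, -8, -4] with period 4; step 9 mod 4 = 1, giving -3.
The third coordinate changes by +5 each step, so at step 9 it is -8 + 9·(5) = 37.

(51, -3, 37)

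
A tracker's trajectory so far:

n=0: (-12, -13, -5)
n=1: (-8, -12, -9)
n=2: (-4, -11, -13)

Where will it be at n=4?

The position changes by (+4, +1, -4) every step.
step 3: (-4, -11, -13) + (+4, +1, -4) → (0, -10, -17)
step 4: (0, -10, -17) + (+4, +1, -4) → (4, -9, -21)

(4, -9, -21)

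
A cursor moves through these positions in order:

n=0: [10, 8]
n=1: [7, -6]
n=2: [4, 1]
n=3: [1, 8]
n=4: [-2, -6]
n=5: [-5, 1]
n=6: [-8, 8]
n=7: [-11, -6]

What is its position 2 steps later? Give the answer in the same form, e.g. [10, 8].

[-17, 8]

The first coordinate changes by -3 each step, so at step 9 it is 10 + 9·(-3) = -17.
The second coordinate repeats the cycle [8, -6, 1] with period 3; step 9 mod 3 = 0, giving 8.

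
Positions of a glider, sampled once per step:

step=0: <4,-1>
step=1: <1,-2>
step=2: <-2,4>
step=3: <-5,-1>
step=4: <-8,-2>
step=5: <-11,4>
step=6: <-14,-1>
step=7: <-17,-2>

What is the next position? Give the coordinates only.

The first coordinate changes by -3 each step, so at step 8 it is 4 + 8·(-3) = -20.
The second coordinate repeats the cycle [-1, -2, 4] with period 3; step 8 mod 3 = 2, giving 4.

<-20,4>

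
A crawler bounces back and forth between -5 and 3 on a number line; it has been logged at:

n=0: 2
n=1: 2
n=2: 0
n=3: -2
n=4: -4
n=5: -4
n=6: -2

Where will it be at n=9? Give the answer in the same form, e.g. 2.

The value travels 2 per step and bounces off the walls at -5 and 3.
  step 7: -2 → 0
  step 8: 0 → 2
  step 9: 2 → 2

2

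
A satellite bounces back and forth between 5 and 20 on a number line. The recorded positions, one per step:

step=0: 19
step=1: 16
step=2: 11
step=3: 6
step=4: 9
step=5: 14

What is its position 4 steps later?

The value travels 5 per step and bounces off the walls at 5 and 20.
  step 6: 14 → 19
  step 7: 19 → 16
  step 8: 16 → 11
  step 9: 11 → 6

6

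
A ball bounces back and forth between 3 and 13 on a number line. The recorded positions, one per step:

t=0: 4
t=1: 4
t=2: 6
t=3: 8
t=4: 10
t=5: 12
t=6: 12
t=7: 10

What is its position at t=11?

The value travels 2 per step and bounces off the walls at 3 and 13.
  step 8: 10 → 8
  step 9: 8 → 6
  step 10: 6 → 4
  step 11: 4 → 4

4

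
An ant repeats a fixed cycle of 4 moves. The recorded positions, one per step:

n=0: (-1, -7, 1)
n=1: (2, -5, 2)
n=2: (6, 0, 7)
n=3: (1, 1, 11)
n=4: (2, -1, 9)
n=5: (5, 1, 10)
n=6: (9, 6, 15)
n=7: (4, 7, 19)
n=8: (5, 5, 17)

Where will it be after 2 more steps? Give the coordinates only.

(12, 12, 23)

The moves between consecutive positions are (+3, +2, +1), (+4, +5, +5), (-5, +1, +4), (+1, -2, -2), (+3, +2, +1), (+4, +5, +5), (-5, +1, +4), (+1, -2, -2); they repeat the 4-cycle [(+3, +2, +1), (+4, +5, +5), (-5, +1, +4), (+1, -2, -2)].
step 9: apply (+3, +2, +1) → (8, 7, 18)
step 10: apply (+4, +5, +5) → (12, 12, 23)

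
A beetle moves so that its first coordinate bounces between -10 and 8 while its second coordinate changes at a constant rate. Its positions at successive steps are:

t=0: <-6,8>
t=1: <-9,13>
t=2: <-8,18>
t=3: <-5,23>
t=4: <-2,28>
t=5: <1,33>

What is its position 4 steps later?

The first coordinate travels 3 per step and bounces off the walls at -10 and 8.
  step 6: 1 → 4
  step 7: 4 → 7
  step 8: 7 → 6
  step 9: 6 → 3
The second coordinate changes by +5 each step: at step 9 it is 53.

<3,53>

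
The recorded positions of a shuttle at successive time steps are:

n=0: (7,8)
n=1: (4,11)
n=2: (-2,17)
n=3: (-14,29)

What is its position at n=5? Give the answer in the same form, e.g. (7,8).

(-86,101)

Step-to-step displacements: (-3,+3), (-6,+6), (-12,+12); each is 2× the previous.
step 4: (-14,29) + (-24,+24) → (-38,53)
step 5: (-38,53) + (-48,+48) → (-86,101)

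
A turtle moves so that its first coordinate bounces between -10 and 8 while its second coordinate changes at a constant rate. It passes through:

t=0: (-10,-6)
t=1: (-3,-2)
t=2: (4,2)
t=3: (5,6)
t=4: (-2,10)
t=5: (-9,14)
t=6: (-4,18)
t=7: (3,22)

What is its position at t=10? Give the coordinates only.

(-8,34)

The first coordinate travels 7 per step and bounces off the walls at -10 and 8.
  step 8: 3 → 6
  step 9: 6 → -1
  step 10: -1 → -8
The second coordinate changes by +4 each step: at step 10 it is 34.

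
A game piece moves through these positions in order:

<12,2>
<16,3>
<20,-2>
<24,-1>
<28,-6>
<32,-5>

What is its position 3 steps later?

<44,-14>

Differencing gives <+4,+1>, <+4,-5>, <+4,+1>, <+4,-5>, <+4,+1>. This is the pattern <+4,+1>, <+4,-5> repeated.
step 6: apply <+4,-5> → <36,-10>
step 7: apply <+4,+1> → <40,-9>
step 8: apply <+4,-5> → <44,-14>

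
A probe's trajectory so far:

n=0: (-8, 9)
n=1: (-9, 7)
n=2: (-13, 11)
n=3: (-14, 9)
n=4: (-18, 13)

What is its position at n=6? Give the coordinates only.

(-23, 15)

Differencing gives (-1, -2), (-4, +4), (-1, -2), (-4, +4). This is the pattern (-1, -2), (-4, +4) repeated.
step 5: apply (-1, -2) → (-19, 11)
step 6: apply (-4, +4) → (-23, 15)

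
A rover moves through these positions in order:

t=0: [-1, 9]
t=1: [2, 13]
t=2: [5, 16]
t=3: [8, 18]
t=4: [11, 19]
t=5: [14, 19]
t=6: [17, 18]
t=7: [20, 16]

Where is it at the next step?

Taking differences between consecutive positions: [+3, +4], [+3, +3], [+3, +2], [+3, +1], [+3, +0], [+3, -1], [+3, -2]. These grow by [+0, -1] each step.
step 8: [20, 16] + [+3, -3] → [23, 13]

[23, 13]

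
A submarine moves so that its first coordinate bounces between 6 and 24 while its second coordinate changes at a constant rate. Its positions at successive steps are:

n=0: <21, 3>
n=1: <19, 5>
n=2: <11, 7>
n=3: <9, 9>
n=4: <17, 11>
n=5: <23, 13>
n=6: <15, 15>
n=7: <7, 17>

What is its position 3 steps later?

<19, 23>

The first coordinate reflects between 6 and 24, moving 8 per step.
  step 8: 7 → 13
  step 9: 13 → 21
  step 10: 21 → 19
The second coordinate changes by +2 each step: at step 10 it is 23.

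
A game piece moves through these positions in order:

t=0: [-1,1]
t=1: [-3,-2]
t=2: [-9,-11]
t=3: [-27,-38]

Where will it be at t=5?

[-243,-362]

The jumps are [-2,-3], [-6,-9], [-18,-27] — a geometric progression with ratio 3.
step 4: [-27,-38] + [-54,-81] → [-81,-119]
step 5: [-81,-119] + [-162,-243] → [-243,-362]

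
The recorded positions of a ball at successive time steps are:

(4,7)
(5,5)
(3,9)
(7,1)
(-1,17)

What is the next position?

The jumps are (+1,-2), (-2,+4), (+4,-8), (-8,+16) — a geometric progression with ratio -2.
step 5: (-1,17) + (+16,-32) → (15,-15)

(15,-15)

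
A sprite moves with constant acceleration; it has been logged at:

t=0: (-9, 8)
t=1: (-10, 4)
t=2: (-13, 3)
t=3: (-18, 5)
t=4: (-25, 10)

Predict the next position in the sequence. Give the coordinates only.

First differences are (-1, -4), (-3, -1), (-5, +2), (-7, +5); their common second difference is (-2, +3) (constant acceleration).
step 5: (-25, 10) + (-9, +8) → (-34, 18)

(-34, 18)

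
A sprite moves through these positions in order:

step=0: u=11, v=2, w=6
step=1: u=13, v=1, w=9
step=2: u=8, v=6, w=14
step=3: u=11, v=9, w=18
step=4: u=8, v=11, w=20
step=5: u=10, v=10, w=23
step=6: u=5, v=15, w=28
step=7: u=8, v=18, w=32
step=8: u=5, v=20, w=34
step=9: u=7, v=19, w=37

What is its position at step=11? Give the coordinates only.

u=5, v=27, w=46

The moves between consecutive positions are (+2, -1, +3), (-5, +5, +5), (+3, +3, +4), (-3, +2, +2), (+2, -1, +3), (-5, +5, +5), (+3, +3, +4), (-3, +2, +2), (+2, -1, +3); they repeat the 4-cycle [(+2, -1, +3), (-5, +5, +5), (+3, +3, +4), (-3, +2, +2)].
step 10: apply (-5, +5, +5) → u=2, v=24, w=42
step 11: apply (+3, +3, +4) → u=5, v=27, w=46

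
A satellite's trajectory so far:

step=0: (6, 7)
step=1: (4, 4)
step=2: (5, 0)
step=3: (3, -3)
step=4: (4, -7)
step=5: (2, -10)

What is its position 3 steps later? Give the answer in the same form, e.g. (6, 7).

(2, -21)

Differencing gives (-2, -3), (+1, -4), (-2, -3), (+1, -4), (-2, -3). This is the pattern (-2, -3), (+1, -4) repeated.
step 6: apply (+1, -4) → (3, -14)
step 7: apply (-2, -3) → (1, -17)
step 8: apply (+1, -4) → (2, -21)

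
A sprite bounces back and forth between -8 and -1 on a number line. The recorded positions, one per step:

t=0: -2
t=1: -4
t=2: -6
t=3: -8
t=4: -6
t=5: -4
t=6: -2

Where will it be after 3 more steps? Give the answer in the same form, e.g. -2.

The value reflects between -8 and -1, moving 2 per step.
  step 7: -2 → -2
  step 8: -2 → -4
  step 9: -4 → -6

-6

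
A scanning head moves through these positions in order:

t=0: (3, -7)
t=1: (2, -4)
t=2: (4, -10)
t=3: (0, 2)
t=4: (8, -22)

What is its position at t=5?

(-8, 26)

Consecutive displacements (-1, +3), (+2, -6), (-4, +12), (+8, -24) scale by a factor of -2 each step.
step 5: (8, -22) + (-16, +48) → (-8, 26)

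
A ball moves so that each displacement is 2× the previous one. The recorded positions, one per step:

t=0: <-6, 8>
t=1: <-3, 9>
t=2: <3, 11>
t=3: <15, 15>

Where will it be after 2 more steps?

Step-to-step displacements: <+3, +1>, <+6, +2>, <+12, +4>; each is 2× the previous.
step 4: <15, 15> + <+24, +8> → <39, 23>
step 5: <39, 23> + <+48, +16> → <87, 39>

<87, 39>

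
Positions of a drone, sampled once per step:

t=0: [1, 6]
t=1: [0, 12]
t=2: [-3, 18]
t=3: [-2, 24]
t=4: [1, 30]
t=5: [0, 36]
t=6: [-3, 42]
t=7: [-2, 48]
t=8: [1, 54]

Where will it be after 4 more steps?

First: cycles through 1, 0, -3, -2 every 4 steps. Step 12 lands at position 0 of the cycle → 1.
Second: linear, +6 per step → 78 at step 12.

[1, 78]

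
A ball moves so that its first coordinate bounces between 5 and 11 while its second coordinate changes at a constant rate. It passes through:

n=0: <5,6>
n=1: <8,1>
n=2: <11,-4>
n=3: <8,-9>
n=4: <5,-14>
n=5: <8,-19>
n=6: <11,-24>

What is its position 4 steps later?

The first coordinate reflects between 5 and 11, moving 3 per step.
  step 7: 11 → 8
  step 8: 8 → 5
  step 9: 5 → 8
  step 10: 8 → 11
The second coordinate changes by -5 each step: at step 10 it is -44.

<11,-44>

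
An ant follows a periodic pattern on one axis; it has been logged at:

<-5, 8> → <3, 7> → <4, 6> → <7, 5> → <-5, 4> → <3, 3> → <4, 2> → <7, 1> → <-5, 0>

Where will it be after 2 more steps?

The first coordinate repeats the cycle [-5, 3, 4, 7] with period 4; step 10 mod 4 = 2, giving 4.
The second coordinate changes by -1 each step, so at step 10 it is 8 + 10·(-1) = -2.

<4, -2>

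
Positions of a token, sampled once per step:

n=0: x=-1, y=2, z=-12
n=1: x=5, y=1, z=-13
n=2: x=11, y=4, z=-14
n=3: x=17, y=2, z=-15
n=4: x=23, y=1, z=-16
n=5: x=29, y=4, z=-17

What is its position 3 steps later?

The x coordinate changes by +6 each step, so at step 8 it is -1 + 8·(6) = 47.
The y coordinate repeats the cycle [2, 1, 4] with period 3; step 8 mod 3 = 2, giving 4.
The z coordinate changes by -1 each step, so at step 8 it is -12 + 8·(-1) = -20.

x=47, y=4, z=-20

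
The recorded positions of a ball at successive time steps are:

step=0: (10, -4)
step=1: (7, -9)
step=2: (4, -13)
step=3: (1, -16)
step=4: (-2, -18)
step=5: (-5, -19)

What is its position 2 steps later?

(-11, -18)

First differences are (-3, -5), (-3, -4), (-3, -3), (-3, -2), (-3, -1); their common second difference is (+0, +1) (constant acceleration).
step 6: (-5, -19) + (-3, +0) → (-8, -19)
step 7: (-8, -19) + (-3, +1) → (-11, -18)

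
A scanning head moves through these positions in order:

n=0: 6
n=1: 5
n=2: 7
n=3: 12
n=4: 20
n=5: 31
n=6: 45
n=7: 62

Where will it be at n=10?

131

Taking differences between consecutive positions: -1, +2, +5, +8, +11, +14, +17. These grow by +3 each step.
step 8: 62 + 20 → 82
step 9: 82 + 23 → 105
step 10: 105 + 26 → 131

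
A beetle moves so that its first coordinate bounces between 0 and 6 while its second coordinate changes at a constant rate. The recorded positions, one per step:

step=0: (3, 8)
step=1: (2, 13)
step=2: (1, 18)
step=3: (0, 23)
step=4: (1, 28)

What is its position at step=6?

The first coordinate travels 1 per step and bounces off the walls at 0 and 6.
  step 5: 1 → 2
  step 6: 2 → 3
The second coordinate changes by +5 each step: at step 6 it is 38.

(3, 38)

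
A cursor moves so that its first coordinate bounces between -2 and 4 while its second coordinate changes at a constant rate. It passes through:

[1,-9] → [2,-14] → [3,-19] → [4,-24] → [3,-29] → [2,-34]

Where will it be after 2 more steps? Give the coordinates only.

[0,-44]

The first coordinate reflects between -2 and 4, moving 1 per step.
  step 6: 2 → 1
  step 7: 1 → 0
The second coordinate changes by -5 each step: at step 7 it is -44.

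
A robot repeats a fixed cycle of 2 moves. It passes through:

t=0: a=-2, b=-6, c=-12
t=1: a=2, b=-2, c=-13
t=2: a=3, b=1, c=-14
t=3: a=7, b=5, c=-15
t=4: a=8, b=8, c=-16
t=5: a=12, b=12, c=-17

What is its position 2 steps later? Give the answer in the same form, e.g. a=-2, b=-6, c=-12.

a=17, b=19, c=-19

Differencing gives (+4, +4, -1), (+1, +3, -1), (+4, +4, -1), (+1, +3, -1), (+4, +4, -1). This is the pattern (+4, +4, -1), (+1, +3, -1) repeated.
step 6: apply (+1, +3, -1) → a=13, b=15, c=-18
step 7: apply (+4, +4, -1) → a=17, b=19, c=-19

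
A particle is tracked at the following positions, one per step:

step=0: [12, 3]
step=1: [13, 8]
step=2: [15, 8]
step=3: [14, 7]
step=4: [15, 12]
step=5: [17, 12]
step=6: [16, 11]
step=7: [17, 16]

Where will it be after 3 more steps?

[19, 20]

Differencing gives [+1, +5], [+2, +0], [-1, -1], [+1, +5], [+2, +0], [-1, -1], [+1, +5]. This is the pattern [+1, +5], [+2, +0], [-1, -1] repeated.
step 8: apply [+2, +0] → [19, 16]
step 9: apply [-1, -1] → [18, 15]
step 10: apply [+1, +5] → [19, 20]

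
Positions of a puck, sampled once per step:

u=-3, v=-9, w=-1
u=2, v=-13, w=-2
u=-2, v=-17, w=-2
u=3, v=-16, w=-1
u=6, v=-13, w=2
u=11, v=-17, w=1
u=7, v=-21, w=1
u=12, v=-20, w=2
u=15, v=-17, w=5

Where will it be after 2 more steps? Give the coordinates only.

u=16, v=-25, w=4

Differencing gives (+5, -4, -1), (-4, -4, +0), (+5, +1, +1), (+3, +3, +3), (+5, -4, -1), (-4, -4, +0), (+5, +1, +1), (+3, +3, +3). This is the pattern (+5, -4, -1), (-4, -4, +0), (+5, +1, +1), (+3, +3, +3) repeated.
step 9: apply (+5, -4, -1) → u=20, v=-21, w=4
step 10: apply (-4, -4, +0) → u=16, v=-25, w=4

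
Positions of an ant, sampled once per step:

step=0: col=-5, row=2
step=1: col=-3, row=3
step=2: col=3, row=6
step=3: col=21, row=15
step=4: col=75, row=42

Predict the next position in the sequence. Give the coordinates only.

col=237, row=123

Step-to-step displacements: (+2,+1), (+6,+3), (+18,+9), (+54,+27); each is 3× the previous.
step 5: col=75, row=42 + (+162,+81) → col=237, row=123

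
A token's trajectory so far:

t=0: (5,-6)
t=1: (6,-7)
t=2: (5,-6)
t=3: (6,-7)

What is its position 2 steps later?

(6,-7)

Step-to-step displacements: (+1,-1), (-1,+1), (+1,-1); each is -1× the previous.
step 4: (6,-7) + (-1,+1) → (5,-6)
step 5: (5,-6) + (+1,-1) → (6,-7)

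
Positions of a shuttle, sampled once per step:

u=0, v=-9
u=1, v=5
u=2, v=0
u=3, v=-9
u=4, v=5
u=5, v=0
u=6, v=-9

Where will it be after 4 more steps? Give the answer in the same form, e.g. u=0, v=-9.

u=10, v=5

The u coordinate changes by +1 each step, so at step 10 it is 0 + 10·(1) = 10.
The v coordinate repeats the cycle [-9, 5, 0] with period 3; step 10 mod 3 = 1, giving 5.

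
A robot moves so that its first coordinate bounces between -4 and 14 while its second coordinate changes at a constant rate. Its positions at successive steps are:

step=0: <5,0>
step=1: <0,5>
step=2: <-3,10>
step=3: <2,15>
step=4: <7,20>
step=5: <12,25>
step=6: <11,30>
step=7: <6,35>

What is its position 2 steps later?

The first coordinate reflects between -4 and 14, moving 5 per step.
  step 8: 6 → 1
  step 9: 1 → -4
The second coordinate changes by +5 each step: at step 9 it is 45.

<-4,45>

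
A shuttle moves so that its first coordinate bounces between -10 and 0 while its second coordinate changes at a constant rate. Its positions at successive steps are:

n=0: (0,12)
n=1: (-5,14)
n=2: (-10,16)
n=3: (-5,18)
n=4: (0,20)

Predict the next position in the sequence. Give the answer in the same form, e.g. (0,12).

The first coordinate reflects between -10 and 0, moving 5 per step.
  step 5: 0 → -5
The second coordinate changes by +2 each step: at step 5 it is 22.

(-5,22)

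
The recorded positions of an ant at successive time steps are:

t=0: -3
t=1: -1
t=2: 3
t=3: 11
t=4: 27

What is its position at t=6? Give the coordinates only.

123

The jumps are +2, +4, +8, +16 — a geometric progression with ratio 2.
step 5: 27 + 32 → 59
step 6: 59 + 64 → 123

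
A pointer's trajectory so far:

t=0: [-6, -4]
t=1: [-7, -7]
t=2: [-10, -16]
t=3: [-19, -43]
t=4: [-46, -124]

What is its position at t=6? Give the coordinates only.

[-370, -1096]

Consecutive displacements [-1, -3], [-3, -9], [-9, -27], [-27, -81] scale by a factor of 3 each step.
step 5: [-46, -124] + [-81, -243] → [-127, -367]
step 6: [-127, -367] + [-243, -729] → [-370, -1096]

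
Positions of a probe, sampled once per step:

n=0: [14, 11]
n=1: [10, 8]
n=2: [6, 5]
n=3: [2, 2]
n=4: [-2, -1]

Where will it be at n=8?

[-18, -13]

The position changes by [-4, -3] every step.
step 5: [-2, -1] + [-4, -3] → [-6, -4]
step 6: [-6, -4] + [-4, -3] → [-10, -7]
step 7: [-10, -7] + [-4, -3] → [-14, -10]
step 8: [-14, -10] + [-4, -3] → [-18, -13]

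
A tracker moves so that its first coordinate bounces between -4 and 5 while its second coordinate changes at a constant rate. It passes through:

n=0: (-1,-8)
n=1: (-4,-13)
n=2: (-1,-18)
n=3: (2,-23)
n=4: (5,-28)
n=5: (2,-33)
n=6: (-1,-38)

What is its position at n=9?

The first coordinate travels 3 per step and bounces off the walls at -4 and 5.
  step 7: -1 → -4
  step 8: -4 → -1
  step 9: -1 → 2
The second coordinate changes by -5 each step: at step 9 it is -53.

(2,-53)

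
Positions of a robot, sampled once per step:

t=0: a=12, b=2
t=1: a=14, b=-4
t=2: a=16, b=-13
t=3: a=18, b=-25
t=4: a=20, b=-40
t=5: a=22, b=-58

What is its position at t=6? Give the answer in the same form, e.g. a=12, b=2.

a=24, b=-79

Successive displacements: (+2, -6), (+2, -9), (+2, -12), (+2, -15), (+2, -18) — each changes by (+0, -3).
step 6: a=22, b=-58 + (+2, -21) → a=24, b=-79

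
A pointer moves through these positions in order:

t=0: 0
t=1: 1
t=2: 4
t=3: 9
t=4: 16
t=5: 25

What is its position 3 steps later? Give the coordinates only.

64

Successive displacements: +1, +3, +5, +7, +9 — each changes by +2.
step 6: 25 + 11 → 36
step 7: 36 + 13 → 49
step 8: 49 + 15 → 64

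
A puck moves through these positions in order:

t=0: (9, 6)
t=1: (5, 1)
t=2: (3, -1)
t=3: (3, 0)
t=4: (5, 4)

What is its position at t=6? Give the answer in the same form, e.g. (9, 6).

(15, 21)

Taking differences between consecutive positions: (-4, -5), (-2, -2), (+0, +1), (+2, +4). These grow by (+2, +3) each step.
step 5: (5, 4) + (+4, +7) → (9, 11)
step 6: (9, 11) + (+6, +10) → (15, 21)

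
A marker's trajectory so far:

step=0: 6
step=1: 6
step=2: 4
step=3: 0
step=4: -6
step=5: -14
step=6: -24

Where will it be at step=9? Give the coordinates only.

-66

Successive displacements: +0, -2, -4, -6, -8, -10 — each changes by -2.
step 7: -24 − 12 → -36
step 8: -36 − 14 → -50
step 9: -50 − 16 → -66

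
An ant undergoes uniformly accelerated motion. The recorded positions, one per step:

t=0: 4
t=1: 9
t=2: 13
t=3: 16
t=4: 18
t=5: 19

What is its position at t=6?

19

First differences are +5, +4, +3, +2, +1; their common second difference is -1 (constant acceleration).
step 6: 19 + 0 → 19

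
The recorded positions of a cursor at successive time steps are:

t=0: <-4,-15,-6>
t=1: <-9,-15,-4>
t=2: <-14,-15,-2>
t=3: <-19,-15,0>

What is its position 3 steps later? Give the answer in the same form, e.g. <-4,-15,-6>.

Each step adds <-5,+0,+2> to the position.
step 4: <-19,-15,0> + <-5,+0,+2> → <-24,-15,2>
step 5: <-24,-15,2> + <-5,+0,+2> → <-29,-15,4>
step 6: <-29,-15,4> + <-5,+0,+2> → <-34,-15,6>

<-34,-15,6>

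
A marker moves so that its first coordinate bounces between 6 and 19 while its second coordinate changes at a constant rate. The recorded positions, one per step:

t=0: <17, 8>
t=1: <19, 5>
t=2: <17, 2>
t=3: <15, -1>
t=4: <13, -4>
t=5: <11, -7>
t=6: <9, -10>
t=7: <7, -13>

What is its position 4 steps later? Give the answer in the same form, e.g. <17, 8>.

<13, -25>

The first coordinate travels 2 per step and bounces off the walls at 6 and 19.
  step 8: 7 → 7
  step 9: 7 → 9
  step 10: 9 → 11
  step 11: 11 → 13
The second coordinate changes by -3 each step: at step 11 it is -25.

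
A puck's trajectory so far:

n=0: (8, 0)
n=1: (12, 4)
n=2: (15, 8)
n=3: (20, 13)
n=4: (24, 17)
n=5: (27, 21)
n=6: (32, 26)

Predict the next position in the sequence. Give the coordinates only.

(36, 30)

Step-to-step displacements: (+4, +4), (+3, +4), (+5, +5), (+4, +4), (+3, +4), (+5, +5) — a repeating cycle of length 3.
step 7: apply (+4, +4) → (36, 30)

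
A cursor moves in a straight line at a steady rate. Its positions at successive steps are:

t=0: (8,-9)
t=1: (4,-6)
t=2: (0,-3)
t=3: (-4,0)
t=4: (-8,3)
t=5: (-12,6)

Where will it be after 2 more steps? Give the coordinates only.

Constant displacement of (-4,+3) per step.
step 6: (-12,6) + (-4,+3) → (-16,9)
step 7: (-16,9) + (-4,+3) → (-20,12)

(-20,12)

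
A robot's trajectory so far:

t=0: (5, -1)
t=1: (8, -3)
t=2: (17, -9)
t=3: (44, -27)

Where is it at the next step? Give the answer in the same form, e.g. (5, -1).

(125, -81)

Consecutive displacements (+3, -2), (+9, -6), (+27, -18) scale by a factor of 3 each step.
step 4: (44, -27) + (+81, -54) → (125, -81)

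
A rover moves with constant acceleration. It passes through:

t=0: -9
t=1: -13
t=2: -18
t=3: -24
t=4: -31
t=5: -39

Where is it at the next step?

Successive displacements: -4, -5, -6, -7, -8 — each changes by -1.
step 6: -39 − 9 → -48

-48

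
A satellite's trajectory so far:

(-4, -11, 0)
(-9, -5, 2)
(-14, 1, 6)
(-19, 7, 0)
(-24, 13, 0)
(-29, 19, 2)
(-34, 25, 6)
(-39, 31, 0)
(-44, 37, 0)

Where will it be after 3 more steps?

The first coordinate changes by -5 each step, so at step 11 it is -4 + 11·(-5) = -59.
The second coordinate changes by +6 each step, so at step 11 it is -11 + 11·(6) = 55.
The third coordinate repeats the cycle [0, 2, 6, 0] with period 4; step 11 mod 4 = 3, giving 0.

(-59, 55, 0)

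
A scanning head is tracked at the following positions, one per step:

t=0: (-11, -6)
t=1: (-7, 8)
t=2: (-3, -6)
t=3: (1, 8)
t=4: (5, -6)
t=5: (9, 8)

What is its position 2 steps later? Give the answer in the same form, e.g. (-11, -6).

(17, 8)

First: linear, +4 per step → 17 at step 7.
Second: cycles through -6, 8 every 2 steps. Step 7 lands at position 1 of the cycle → 8.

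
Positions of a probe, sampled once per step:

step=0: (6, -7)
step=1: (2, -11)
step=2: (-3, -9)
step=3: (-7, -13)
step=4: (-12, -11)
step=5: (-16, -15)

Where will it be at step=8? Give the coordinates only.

(-30, -15)

Step-to-step displacements: (-4, -4), (-5, +2), (-4, -4), (-5, +2), (-4, -4) — a repeating cycle of length 2.
step 6: apply (-5, +2) → (-21, -13)
step 7: apply (-4, -4) → (-25, -17)
step 8: apply (-5, +2) → (-30, -15)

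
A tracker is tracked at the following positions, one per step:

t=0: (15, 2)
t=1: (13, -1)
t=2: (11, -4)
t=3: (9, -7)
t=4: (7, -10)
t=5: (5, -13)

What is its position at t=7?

Each step adds (-2, -3) to the position.
step 6: (5, -13) + (-2, -3) → (3, -16)
step 7: (3, -16) + (-2, -3) → (1, -19)

(1, -19)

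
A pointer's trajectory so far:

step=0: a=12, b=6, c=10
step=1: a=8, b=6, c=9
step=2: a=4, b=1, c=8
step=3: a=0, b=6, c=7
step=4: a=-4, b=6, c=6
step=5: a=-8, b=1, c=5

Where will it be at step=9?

The a coordinate changes by -4 each step, so at step 9 it is 12 + 9·(-4) = -24.
The b coordinate repeats the cycle [6, 6, 1] with period 3; step 9 mod 3 = 0, giving 6.
The c coordinate changes by -1 each step, so at step 9 it is 10 + 9·(-1) = 1.

a=-24, b=6, c=1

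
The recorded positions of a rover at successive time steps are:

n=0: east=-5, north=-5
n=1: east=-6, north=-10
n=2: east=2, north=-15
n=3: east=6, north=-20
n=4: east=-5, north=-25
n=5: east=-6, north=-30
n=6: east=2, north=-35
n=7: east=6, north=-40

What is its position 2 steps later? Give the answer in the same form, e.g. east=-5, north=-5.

east=-6, north=-50

East: cycles through -5, -6, 2, 6 every 4 steps. Step 9 lands at position 1 of the cycle → -6.
North: linear, -5 per step → -50 at step 9.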